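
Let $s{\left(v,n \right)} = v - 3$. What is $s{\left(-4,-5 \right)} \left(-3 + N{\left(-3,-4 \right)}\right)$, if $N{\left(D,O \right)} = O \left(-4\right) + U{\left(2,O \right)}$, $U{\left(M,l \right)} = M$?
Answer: $-105$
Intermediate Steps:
$s{\left(v,n \right)} = -3 + v$ ($s{\left(v,n \right)} = v - 3 = -3 + v$)
$N{\left(D,O \right)} = 2 - 4 O$ ($N{\left(D,O \right)} = O \left(-4\right) + 2 = - 4 O + 2 = 2 - 4 O$)
$s{\left(-4,-5 \right)} \left(-3 + N{\left(-3,-4 \right)}\right) = \left(-3 - 4\right) \left(-3 + \left(2 - -16\right)\right) = - 7 \left(-3 + \left(2 + 16\right)\right) = - 7 \left(-3 + 18\right) = \left(-7\right) 15 = -105$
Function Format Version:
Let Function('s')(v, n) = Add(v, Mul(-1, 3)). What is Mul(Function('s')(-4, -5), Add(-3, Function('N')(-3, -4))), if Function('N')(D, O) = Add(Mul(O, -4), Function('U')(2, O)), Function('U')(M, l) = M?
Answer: -105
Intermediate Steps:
Function('s')(v, n) = Add(-3, v) (Function('s')(v, n) = Add(v, -3) = Add(-3, v))
Function('N')(D, O) = Add(2, Mul(-4, O)) (Function('N')(D, O) = Add(Mul(O, -4), 2) = Add(Mul(-4, O), 2) = Add(2, Mul(-4, O)))
Mul(Function('s')(-4, -5), Add(-3, Function('N')(-3, -4))) = Mul(Add(-3, -4), Add(-3, Add(2, Mul(-4, -4)))) = Mul(-7, Add(-3, Add(2, 16))) = Mul(-7, Add(-3, 18)) = Mul(-7, 15) = -105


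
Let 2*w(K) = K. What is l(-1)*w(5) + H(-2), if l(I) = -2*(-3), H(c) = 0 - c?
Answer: 17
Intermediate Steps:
w(K) = K/2
H(c) = -c
l(I) = 6
l(-1)*w(5) + H(-2) = 6*((½)*5) - 1*(-2) = 6*(5/2) + 2 = 15 + 2 = 17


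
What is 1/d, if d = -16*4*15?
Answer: -1/960 ≈ -0.0010417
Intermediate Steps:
d = -960 (d = -64*15 = -960)
1/d = 1/(-960) = -1/960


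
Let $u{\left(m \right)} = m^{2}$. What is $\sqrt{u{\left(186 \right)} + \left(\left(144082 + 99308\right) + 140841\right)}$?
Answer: $\sqrt{418827} \approx 647.17$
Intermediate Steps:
$\sqrt{u{\left(186 \right)} + \left(\left(144082 + 99308\right) + 140841\right)} = \sqrt{186^{2} + \left(\left(144082 + 99308\right) + 140841\right)} = \sqrt{34596 + \left(243390 + 140841\right)} = \sqrt{34596 + 384231} = \sqrt{418827}$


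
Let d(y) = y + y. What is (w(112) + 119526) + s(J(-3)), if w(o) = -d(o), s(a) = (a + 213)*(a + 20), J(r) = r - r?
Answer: 123562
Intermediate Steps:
J(r) = 0
s(a) = (20 + a)*(213 + a) (s(a) = (213 + a)*(20 + a) = (20 + a)*(213 + a))
d(y) = 2*y
w(o) = -2*o
(w(112) + 119526) + s(J(-3)) = (-2*112 + 119526) + (4260 + 0**2 + 233*0) = (-224 + 119526) + (4260 + 0 + 0) = 119302 + 4260 = 123562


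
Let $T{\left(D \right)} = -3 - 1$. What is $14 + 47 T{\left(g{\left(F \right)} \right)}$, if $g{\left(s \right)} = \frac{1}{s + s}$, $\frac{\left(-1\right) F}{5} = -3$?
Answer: $-174$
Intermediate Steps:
$F = 15$ ($F = \left(-5\right) \left(-3\right) = 15$)
$g{\left(s \right)} = \frac{1}{2 s}$
$T{\left(D \right)} = -4$ ($T{\left(D \right)} = -3 - 1 = -4$)
$14 + 47 T{\left(g{\left(F \right)} \right)} = 14 + 47 \left(-4\right) = 14 - 188 = -174$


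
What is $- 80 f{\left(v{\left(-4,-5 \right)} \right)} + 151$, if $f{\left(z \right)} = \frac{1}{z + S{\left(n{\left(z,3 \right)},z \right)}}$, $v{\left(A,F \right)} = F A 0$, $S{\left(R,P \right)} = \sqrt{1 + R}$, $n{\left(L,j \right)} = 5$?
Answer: $151 - \frac{40 \sqrt{6}}{3} \approx 118.34$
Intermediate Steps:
$v{\left(A,F \right)} = 0$ ($v{\left(A,F \right)} = A F 0 = 0$)
$f{\left(z \right)} = \frac{1}{z + \sqrt{6}}$ ($f{\left(z \right)} = \frac{1}{z + \sqrt{1 + 5}} = \frac{1}{z + \sqrt{6}}$)
$- 80 f{\left(v{\left(-4,-5 \right)} \right)} + 151 = - \frac{80}{0 + \sqrt{6}} + 151 = - \frac{80}{\sqrt{6}} + 151 = - 80 \frac{\sqrt{6}}{6} + 151 = - \frac{40 \sqrt{6}}{3} + 151 = 151 - \frac{40 \sqrt{6}}{3}$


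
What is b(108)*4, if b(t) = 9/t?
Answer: ⅓ ≈ 0.33333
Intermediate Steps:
b(108)*4 = (9/108)*4 = (9*(1/108))*4 = (1/12)*4 = ⅓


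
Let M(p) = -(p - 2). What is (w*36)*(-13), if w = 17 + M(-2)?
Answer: -9828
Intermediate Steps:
M(p) = 2 - p (M(p) = -(-2 + p) = 2 - p)
w = 21 (w = 17 + (2 - 1*(-2)) = 17 + (2 + 2) = 17 + 4 = 21)
(w*36)*(-13) = (21*36)*(-13) = 756*(-13) = -9828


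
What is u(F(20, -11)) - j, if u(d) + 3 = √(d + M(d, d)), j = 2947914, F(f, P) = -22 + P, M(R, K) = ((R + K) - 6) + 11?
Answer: -2947917 + I*√94 ≈ -2.9479e+6 + 9.6954*I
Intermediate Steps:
M(R, K) = 5 + K + R (M(R, K) = ((K + R) - 6) + 11 = (-6 + K + R) + 11 = 5 + K + R)
u(d) = -3 + √(5 + 3*d) (u(d) = -3 + √(d + (5 + d + d)) = -3 + √(d + (5 + 2*d)) = -3 + √(5 + 3*d))
u(F(20, -11)) - j = (-3 + √(5 + 3*(-22 - 11))) - 1*2947914 = (-3 + √(5 + 3*(-33))) - 2947914 = (-3 + √(5 - 99)) - 2947914 = (-3 + √(-94)) - 2947914 = (-3 + I*√94) - 2947914 = -2947917 + I*√94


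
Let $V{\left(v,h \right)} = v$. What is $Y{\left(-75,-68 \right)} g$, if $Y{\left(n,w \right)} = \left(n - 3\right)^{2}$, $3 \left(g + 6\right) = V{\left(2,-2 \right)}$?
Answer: $-32448$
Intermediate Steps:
$g = - \frac{16}{3}$ ($g = -6 + \frac{1}{3} \cdot 2 = -6 + \frac{2}{3} = - \frac{16}{3} \approx -5.3333$)
$Y{\left(n,w \right)} = \left(-3 + n\right)^{2}$
$Y{\left(-75,-68 \right)} g = \left(-3 - 75\right)^{2} \left(- \frac{16}{3}\right) = \left(-78\right)^{2} \left(- \frac{16}{3}\right) = 6084 \left(- \frac{16}{3}\right) = -32448$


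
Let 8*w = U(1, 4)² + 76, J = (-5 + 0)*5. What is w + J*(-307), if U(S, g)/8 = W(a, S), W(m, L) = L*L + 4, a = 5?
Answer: 15769/2 ≈ 7884.5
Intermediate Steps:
W(m, L) = 4 + L² (W(m, L) = L² + 4 = 4 + L²)
J = -25 (J = -5*5 = -25)
U(S, g) = 32 + 8*S² (U(S, g) = 8*(4 + S²) = 32 + 8*S²)
w = 419/2 (w = ((32 + 8*1²)² + 76)/8 = ((32 + 8*1)² + 76)/8 = ((32 + 8)² + 76)/8 = (40² + 76)/8 = (1600 + 76)/8 = (⅛)*1676 = 419/2 ≈ 209.50)
w + J*(-307) = 419/2 - 25*(-307) = 419/2 + 7675 = 15769/2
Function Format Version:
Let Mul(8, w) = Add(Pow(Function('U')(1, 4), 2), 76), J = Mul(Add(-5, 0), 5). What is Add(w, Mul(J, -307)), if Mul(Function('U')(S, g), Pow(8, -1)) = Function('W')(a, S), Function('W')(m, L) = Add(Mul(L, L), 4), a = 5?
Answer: Rational(15769, 2) ≈ 7884.5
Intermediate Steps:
Function('W')(m, L) = Add(4, Pow(L, 2)) (Function('W')(m, L) = Add(Pow(L, 2), 4) = Add(4, Pow(L, 2)))
J = -25 (J = Mul(-5, 5) = -25)
Function('U')(S, g) = Add(32, Mul(8, Pow(S, 2))) (Function('U')(S, g) = Mul(8, Add(4, Pow(S, 2))) = Add(32, Mul(8, Pow(S, 2))))
w = Rational(419, 2) (w = Mul(Rational(1, 8), Add(Pow(Add(32, Mul(8, Pow(1, 2))), 2), 76)) = Mul(Rational(1, 8), Add(Pow(Add(32, Mul(8, 1)), 2), 76)) = Mul(Rational(1, 8), Add(Pow(Add(32, 8), 2), 76)) = Mul(Rational(1, 8), Add(Pow(40, 2), 76)) = Mul(Rational(1, 8), Add(1600, 76)) = Mul(Rational(1, 8), 1676) = Rational(419, 2) ≈ 209.50)
Add(w, Mul(J, -307)) = Add(Rational(419, 2), Mul(-25, -307)) = Add(Rational(419, 2), 7675) = Rational(15769, 2)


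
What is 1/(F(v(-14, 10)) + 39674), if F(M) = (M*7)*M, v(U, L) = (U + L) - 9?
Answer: 1/40857 ≈ 2.4476e-5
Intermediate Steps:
v(U, L) = -9 + L + U (v(U, L) = (L + U) - 9 = -9 + L + U)
F(M) = 7*M² (F(M) = (7*M)*M = 7*M²)
1/(F(v(-14, 10)) + 39674) = 1/(7*(-9 + 10 - 14)² + 39674) = 1/(7*(-13)² + 39674) = 1/(7*169 + 39674) = 1/(1183 + 39674) = 1/40857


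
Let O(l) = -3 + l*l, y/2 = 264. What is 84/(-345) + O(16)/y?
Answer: 1301/5520 ≈ 0.23569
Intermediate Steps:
y = 528 (y = 2*264 = 528)
O(l) = -3 + l²
84/(-345) + O(16)/y = 84/(-345) + (-3 + 16²)/528 = 84*(-1/345) + (-3 + 256)*(1/528) = -28/115 + 253*(1/528) = -28/115 + 23/48 = 1301/5520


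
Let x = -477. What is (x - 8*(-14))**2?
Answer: 133225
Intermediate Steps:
(x - 8*(-14))**2 = (-477 - 8*(-14))**2 = (-477 + 112)**2 = (-365)**2 = 133225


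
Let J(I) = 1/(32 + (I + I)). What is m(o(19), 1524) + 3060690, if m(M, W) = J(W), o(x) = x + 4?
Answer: 9426925201/3080 ≈ 3.0607e+6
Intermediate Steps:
J(I) = 1/(32 + 2*I)
o(x) = 4 + x
m(M, W) = 1/(2*(16 + W))
m(o(19), 1524) + 3060690 = 1/(2*(16 + 1524)) + 3060690 = (½)/1540 + 3060690 = (½)*(1/1540) + 3060690 = 1/3080 + 3060690 = 9426925201/3080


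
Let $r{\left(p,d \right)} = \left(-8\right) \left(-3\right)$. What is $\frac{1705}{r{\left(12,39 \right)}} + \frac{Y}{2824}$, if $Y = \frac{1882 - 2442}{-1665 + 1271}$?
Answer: $\frac{118568245}{1668984} \approx 71.042$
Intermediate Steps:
$Y = \frac{280}{197}$ ($Y = - \frac{560}{-394} = \left(-560\right) \left(- \frac{1}{394}\right) = \frac{280}{197} \approx 1.4213$)
$r{\left(p,d \right)} = 24$
$\frac{1705}{r{\left(12,39 \right)}} + \frac{Y}{2824} = \frac{1705}{24} + \frac{280}{197 \cdot 2824} = 1705 \cdot \frac{1}{24} + \frac{280}{197} \cdot \frac{1}{2824} = \frac{1705}{24} + \frac{35}{69541} = \frac{118568245}{1668984}$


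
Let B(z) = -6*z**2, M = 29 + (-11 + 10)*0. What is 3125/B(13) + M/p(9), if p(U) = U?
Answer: 427/3042 ≈ 0.14037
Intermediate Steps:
M = 29 (M = 29 - 1*0 = 29 + 0 = 29)
3125/B(13) + M/p(9) = 3125/((-6*13**2)) + 29/9 = 3125/((-6*169)) + 29*(1/9) = 3125/(-1014) + 29/9 = 3125*(-1/1014) + 29/9 = -3125/1014 + 29/9 = 427/3042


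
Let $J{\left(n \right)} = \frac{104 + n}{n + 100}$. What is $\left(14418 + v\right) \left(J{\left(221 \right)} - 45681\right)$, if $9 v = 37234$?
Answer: $- \frac{2448708438896}{2889} \approx -8.476 \cdot 10^{8}$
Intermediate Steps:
$J{\left(n \right)} = \frac{104 + n}{100 + n}$
$v = \frac{37234}{9}$ ($v = \frac{1}{9} \cdot 37234 = \frac{37234}{9} \approx 4137.1$)
$\left(14418 + v\right) \left(J{\left(221 \right)} - 45681\right) = \left(14418 + \frac{37234}{9}\right) \left(\frac{104 + 221}{100 + 221} - 45681\right) = \frac{166996 \left(\frac{1}{321} \cdot 325 - 45681\right)}{9} = \frac{166996 \left(\frac{325}{321} - 45681\right)}{9} = \frac{166996}{9} \left(- \frac{14663276}{321}\right) = - \frac{2448708438896}{2889}$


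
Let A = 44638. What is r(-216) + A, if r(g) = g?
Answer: 44422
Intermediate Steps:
r(-216) + A = -216 + 44638 = 44422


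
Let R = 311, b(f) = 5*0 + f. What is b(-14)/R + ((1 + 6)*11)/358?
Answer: 18935/111338 ≈ 0.17007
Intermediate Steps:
b(f) = f (b(f) = 0 + f = f)
b(-14)/R + ((1 + 6)*11)/358 = -14/311 + ((1 + 6)*11)/358 = -14*1/311 + (7*11)*(1/358) = -14/311 + 77*(1/358) = -14/311 + 77/358 = 18935/111338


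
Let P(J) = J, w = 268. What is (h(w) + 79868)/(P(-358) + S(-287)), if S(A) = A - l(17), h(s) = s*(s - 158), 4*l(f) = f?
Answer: -437392/2597 ≈ -168.42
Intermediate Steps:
l(f) = f/4
h(s) = s*(-158 + s)
S(A) = -17/4 + A (S(A) = A - 17/4 = -17/4 + A)
(h(w) + 79868)/(P(-358) + S(-287)) = (268*(-158 + 268) + 79868)/(-358 + (-17/4 - 287)) = (268*110 + 79868)/(-358 - 1165/4) = (29480 + 79868)/(-2597/4) = 109348*(-4/2597) = -437392/2597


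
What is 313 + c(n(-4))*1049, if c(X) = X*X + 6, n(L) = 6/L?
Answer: 35869/4 ≈ 8967.3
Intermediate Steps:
c(X) = 6 + X**2 (c(X) = X**2 + 6 = 6 + X**2)
313 + c(n(-4))*1049 = 313 + (6 + (6/(-4))**2)*1049 = 313 + (6 + (6*(-1/4))**2)*1049 = 313 + (6 + (-3/2)**2)*1049 = 313 + (6 + 9/4)*1049 = 313 + (33/4)*1049 = 313 + 34617/4 = 35869/4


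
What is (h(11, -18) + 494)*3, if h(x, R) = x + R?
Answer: 1461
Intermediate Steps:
h(x, R) = R + x
(h(11, -18) + 494)*3 = ((-18 + 11) + 494)*3 = (-7 + 494)*3 = 487*3 = 1461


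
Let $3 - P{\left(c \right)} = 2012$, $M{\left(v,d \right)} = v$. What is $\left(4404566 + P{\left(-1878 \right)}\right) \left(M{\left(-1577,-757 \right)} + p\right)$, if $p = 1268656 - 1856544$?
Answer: $-2595153262005$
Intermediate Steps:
$p = -587888$ ($p = 1268656 - 1856544 = -587888$)
$P{\left(c \right)} = -2009$ ($P{\left(c \right)} = 3 - 2012 = -2009$)
$\left(4404566 + P{\left(-1878 \right)}\right) \left(M{\left(-1577,-757 \right)} + p\right) = \left(4404566 - 2009\right) \left(-1577 - 587888\right) = 4402557 \left(-589465\right) = -2595153262005$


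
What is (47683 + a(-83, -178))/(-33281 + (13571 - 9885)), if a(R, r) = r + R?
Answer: -47422/29595 ≈ -1.6024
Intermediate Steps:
a(R, r) = R + r
(47683 + a(-83, -178))/(-33281 + (13571 - 9885)) = (47683 + (-83 - 178))/(-33281 + (13571 - 9885)) = (47683 - 261)/(-33281 + 3686) = 47422/(-29595) = 47422*(-1/29595) = -47422/29595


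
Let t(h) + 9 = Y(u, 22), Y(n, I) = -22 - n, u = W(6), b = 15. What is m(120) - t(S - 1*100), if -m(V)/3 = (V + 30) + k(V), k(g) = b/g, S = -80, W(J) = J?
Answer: -3307/8 ≈ -413.38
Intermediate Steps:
k(g) = 15/g
u = 6
t(h) = -37 (t(h) = -9 + (-22 - 1*6) = -9 + (-22 - 6) = -9 - 28 = -37)
m(V) = -90 - 45/V - 3*V (m(V) = -3*((V + 30) + 15/V) = -3*((30 + V) + 15/V) = -3*(30 + V + 15/V) = -90 - 45/V - 3*V)
m(120) - t(S - 1*100) = (-90 - 45/120 - 3*120) - 1*(-37) = (-90 - 45*1/120 - 360) + 37 = (-90 - 3/8 - 360) + 37 = -3603/8 + 37 = -3307/8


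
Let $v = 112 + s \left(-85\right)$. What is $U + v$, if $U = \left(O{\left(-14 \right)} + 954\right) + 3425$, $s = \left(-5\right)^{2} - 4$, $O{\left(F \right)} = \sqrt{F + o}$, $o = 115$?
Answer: $2706 + \sqrt{101} \approx 2716.1$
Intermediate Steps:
$O{\left(F \right)} = \sqrt{115 + F}$ ($O{\left(F \right)} = \sqrt{F + 115} = \sqrt{115 + F}$)
$s = 21$ ($s = 25 - 4 = 21$)
$v = -1673$ ($v = 112 + 21 \left(-85\right) = 112 - 1785 = -1673$)
$U = 4379 + \sqrt{101}$ ($U = \left(\sqrt{115 - 14} + 954\right) + 3425 = \left(\sqrt{101} + 954\right) + 3425 = \left(954 + \sqrt{101}\right) + 3425 = 4379 + \sqrt{101} \approx 4389.0$)
$U + v = \left(4379 + \sqrt{101}\right) - 1673 = 2706 + \sqrt{101}$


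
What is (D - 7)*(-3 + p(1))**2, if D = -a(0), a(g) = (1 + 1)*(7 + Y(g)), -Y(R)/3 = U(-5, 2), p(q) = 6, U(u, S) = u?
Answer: -459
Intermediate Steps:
Y(R) = 15 (Y(R) = -3*(-5) = 15)
a(g) = 44 (a(g) = (1 + 1)*(7 + 15) = 2*22 = 44)
D = -44 (D = -1*44 = -44)
(D - 7)*(-3 + p(1))**2 = (-44 - 7)*(-3 + 6)**2 = -51*3**2 = -51*9 = -459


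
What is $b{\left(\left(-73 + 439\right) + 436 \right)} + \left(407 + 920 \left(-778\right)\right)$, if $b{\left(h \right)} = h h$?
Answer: $-72149$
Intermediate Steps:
$b{\left(h \right)} = h^{2}$
$b{\left(\left(-73 + 439\right) + 436 \right)} + \left(407 + 920 \left(-778\right)\right) = \left(\left(-73 + 439\right) + 436\right)^{2} + \left(407 + 920 \left(-778\right)\right) = \left(366 + 436\right)^{2} + \left(407 - 715760\right) = 802^{2} - 715353 = 643204 - 715353 = -72149$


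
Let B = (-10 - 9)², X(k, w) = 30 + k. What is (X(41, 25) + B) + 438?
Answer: 870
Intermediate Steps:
B = 361 (B = (-19)² = 361)
(X(41, 25) + B) + 438 = ((30 + 41) + 361) + 438 = (71 + 361) + 438 = 432 + 438 = 870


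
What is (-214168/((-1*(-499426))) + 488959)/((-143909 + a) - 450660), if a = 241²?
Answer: -122099311683/133968027944 ≈ -0.91141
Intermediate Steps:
a = 58081
(-214168/((-1*(-499426))) + 488959)/((-143909 + a) - 450660) = (-214168/((-1*(-499426))) + 488959)/((-143909 + 58081) - 450660) = (-214168/499426 + 488959)/(-85828 - 450660) = (-214168*1/499426 + 488959)/(-536488) = (-107084/249713 + 488959)*(-1/536488) = (122099311683/249713)*(-1/536488) = -122099311683/133968027944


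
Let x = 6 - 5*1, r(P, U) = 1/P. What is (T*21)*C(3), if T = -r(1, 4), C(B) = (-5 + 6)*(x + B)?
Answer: -84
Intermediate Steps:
x = 1 (x = 6 - 5 = 1)
C(B) = 1 + B (C(B) = (-5 + 6)*(1 + B) = 1*(1 + B) = 1 + B)
T = -1 (T = -1/1 = -1*1 = -1)
(T*21)*C(3) = (-1*21)*(1 + 3) = -21*4 = -84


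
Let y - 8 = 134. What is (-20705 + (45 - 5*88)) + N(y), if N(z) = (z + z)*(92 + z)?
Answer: 45356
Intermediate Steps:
y = 142 (y = 8 + 134 = 142)
N(z) = 2*z*(92 + z) (N(z) = (2*z)*(92 + z) = 2*z*(92 + z))
(-20705 + (45 - 5*88)) + N(y) = (-20705 + (45 - 5*88)) + 2*142*(92 + 142) = (-20705 + (45 - 440)) + 2*142*234 = (-20705 - 395) + 66456 = -21100 + 66456 = 45356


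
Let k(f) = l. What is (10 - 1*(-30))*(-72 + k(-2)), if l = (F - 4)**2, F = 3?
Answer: -2840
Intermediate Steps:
l = 1 (l = (3 - 4)**2 = (-1)**2 = 1)
k(f) = 1
(10 - 1*(-30))*(-72 + k(-2)) = (10 - 1*(-30))*(-72 + 1) = (10 + 30)*(-71) = 40*(-71) = -2840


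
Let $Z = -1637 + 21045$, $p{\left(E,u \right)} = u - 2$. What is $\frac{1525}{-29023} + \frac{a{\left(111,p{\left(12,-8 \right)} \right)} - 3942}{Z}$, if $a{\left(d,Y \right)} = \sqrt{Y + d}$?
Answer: $- \frac{72002933}{281639192} + \frac{\sqrt{101}}{19408} \approx -0.25514$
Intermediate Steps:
$p{\left(E,u \right)} = -2 + u$ ($p{\left(E,u \right)} = u - 2 = -2 + u$)
$Z = 19408$
$\frac{1525}{-29023} + \frac{a{\left(111,p{\left(12,-8 \right)} \right)} - 3942}{Z} = \frac{1525}{-29023} + \frac{\sqrt{\left(-2 - 8\right) + 111} - 3942}{19408} = 1525 \left(- \frac{1}{29023}\right) + \left(\sqrt{-10 + 111} - 3942\right) \frac{1}{19408} = - \frac{1525}{29023} + \left(\sqrt{101} - 3942\right) \frac{1}{19408} = - \frac{1525}{29023} + \left(-3942 + \sqrt{101}\right) \frac{1}{19408} = - \frac{1525}{29023} - \left(\frac{1971}{9704} - \frac{\sqrt{101}}{19408}\right) = - \frac{72002933}{281639192} + \frac{\sqrt{101}}{19408}$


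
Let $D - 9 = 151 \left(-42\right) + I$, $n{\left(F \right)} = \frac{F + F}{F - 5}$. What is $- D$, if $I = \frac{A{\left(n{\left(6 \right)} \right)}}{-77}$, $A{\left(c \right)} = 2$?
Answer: $\frac{487643}{77} \approx 6333.0$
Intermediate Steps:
$n{\left(F \right)} = \frac{2 F}{-5 + F}$
$I = - \frac{2}{77}$ ($I = \frac{2}{-77} = 2 \left(- \frac{1}{77}\right) = - \frac{2}{77} \approx -0.025974$)
$D = - \frac{487643}{77}$ ($D = 9 + \left(151 \left(-42\right) - \frac{2}{77}\right) = 9 - \frac{488336}{77} = - \frac{487643}{77} \approx -6333.0$)
$- D = \left(-1\right) \left(- \frac{487643}{77}\right) = \frac{487643}{77}$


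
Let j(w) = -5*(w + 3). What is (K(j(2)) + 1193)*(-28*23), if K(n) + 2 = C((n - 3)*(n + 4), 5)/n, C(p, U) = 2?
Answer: -19173812/25 ≈ -7.6695e+5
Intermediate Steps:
j(w) = -15 - 5*w (j(w) = -5*(3 + w) = -15 - 5*w)
K(n) = -2 + 2/n
(K(j(2)) + 1193)*(-28*23) = ((-2 + 2/(-15 - 5*2)) + 1193)*(-28*23) = ((-2 + 2/(-15 - 10)) + 1193)*(-644) = ((-2 + 2/(-25)) + 1193)*(-644) = ((-2 + 2*(-1/25)) + 1193)*(-644) = ((-2 - 2/25) + 1193)*(-644) = (-52/25 + 1193)*(-644) = (29773/25)*(-644) = -19173812/25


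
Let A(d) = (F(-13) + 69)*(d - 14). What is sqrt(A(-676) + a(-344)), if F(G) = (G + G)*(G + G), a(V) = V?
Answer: I*sqrt(514394) ≈ 717.21*I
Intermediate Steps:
F(G) = 4*G**2 (F(G) = (2*G)*(2*G) = 4*G**2)
A(d) = -10430 + 745*d (A(d) = (4*(-13)**2 + 69)*(d - 14) = (4*169 + 69)*(-14 + d) = (676 + 69)*(-14 + d) = 745*(-14 + d) = -10430 + 745*d)
sqrt(A(-676) + a(-344)) = sqrt((-10430 + 745*(-676)) - 344) = sqrt((-10430 - 503620) - 344) = sqrt(-514050 - 344) = sqrt(-514394) = I*sqrt(514394)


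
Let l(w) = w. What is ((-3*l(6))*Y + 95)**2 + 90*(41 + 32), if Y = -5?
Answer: 40795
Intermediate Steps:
((-3*l(6))*Y + 95)**2 + 90*(41 + 32) = (-3*6*(-5) + 95)**2 + 90*(41 + 32) = (-18*(-5) + 95)**2 + 90*73 = (90 + 95)**2 + 6570 = 185**2 + 6570 = 34225 + 6570 = 40795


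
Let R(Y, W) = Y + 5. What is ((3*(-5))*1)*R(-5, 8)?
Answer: 0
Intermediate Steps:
R(Y, W) = 5 + Y
((3*(-5))*1)*R(-5, 8) = ((3*(-5))*1)*(5 - 5) = -15*1*0 = -15*0 = 0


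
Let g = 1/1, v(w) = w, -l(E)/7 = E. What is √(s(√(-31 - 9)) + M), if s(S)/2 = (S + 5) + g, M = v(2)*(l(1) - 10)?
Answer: √(-22 + 4*I*√10) ≈ 1.2995 + 4.8671*I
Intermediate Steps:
l(E) = -7*E
g = 1
M = -34 (M = 2*(-7*1 - 10) = 2*(-7 - 10) = 2*(-17) = -34)
s(S) = 12 + 2*S (s(S) = 2*((S + 5) + 1) = 2*((5 + S) + 1) = 2*(6 + S) = 12 + 2*S)
√(s(√(-31 - 9)) + M) = √((12 + 2*√(-31 - 9)) - 34) = √((12 + 2*√(-40)) - 34) = √((12 + 2*(2*I*√10)) - 34) = √((12 + 4*I*√10) - 34) = √(-22 + 4*I*√10)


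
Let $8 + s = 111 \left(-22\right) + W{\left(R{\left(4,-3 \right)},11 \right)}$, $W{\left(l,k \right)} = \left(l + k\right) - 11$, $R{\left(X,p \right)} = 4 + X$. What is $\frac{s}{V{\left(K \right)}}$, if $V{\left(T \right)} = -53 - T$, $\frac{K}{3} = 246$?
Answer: $\frac{2442}{791} \approx 3.0872$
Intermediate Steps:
$K = 738$ ($K = 3 \cdot 246 = 738$)
$W{\left(l,k \right)} = -11 + k + l$ ($W{\left(l,k \right)} = \left(k + l\right) - 11 = -11 + k + l$)
$s = -2442$ ($s = -8 + \left(111 \left(-22\right) + \left(-11 + 11 + \left(4 + 4\right)\right)\right) = -8 + \left(-2442 + \left(-11 + 11 + 8\right)\right) = -8 + \left(-2442 + 8\right) = -8 - 2434 = -2442$)
$\frac{s}{V{\left(K \right)}} = - \frac{2442}{-53 - 738} = - \frac{2442}{-791} = \left(-2442\right) \left(- \frac{1}{791}\right) = \frac{2442}{791}$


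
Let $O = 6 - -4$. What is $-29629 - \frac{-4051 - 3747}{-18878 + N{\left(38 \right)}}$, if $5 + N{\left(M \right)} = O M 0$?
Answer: $- \frac{559492205}{18883} \approx -29629.0$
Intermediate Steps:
$O = 10$ ($O = 6 + 4 = 10$)
$N{\left(M \right)} = -5$ ($N{\left(M \right)} = -5 + 10 M 0 = -5 + 0 = -5$)
$-29629 - \frac{-4051 - 3747}{-18878 + N{\left(38 \right)}} = -29629 - \frac{-4051 - 3747}{-18878 - 5} = -29629 - - \frac{7798}{-18883} = -29629 - \left(-7798\right) \left(- \frac{1}{18883}\right) = -29629 - \frac{7798}{18883} = - \frac{559492205}{18883}$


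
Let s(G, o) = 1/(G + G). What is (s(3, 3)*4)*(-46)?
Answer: -92/3 ≈ -30.667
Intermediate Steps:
s(G, o) = 1/(2*G)
(s(3, 3)*4)*(-46) = (((½)/3)*4)*(-46) = (((½)*(⅓))*4)*(-46) = ((⅙)*4)*(-46) = (⅔)*(-46) = -92/3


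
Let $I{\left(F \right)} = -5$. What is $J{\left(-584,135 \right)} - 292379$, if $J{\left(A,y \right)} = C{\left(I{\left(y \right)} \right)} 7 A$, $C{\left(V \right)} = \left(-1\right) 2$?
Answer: $-284203$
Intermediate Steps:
$C{\left(V \right)} = -2$
$J{\left(A,y \right)} = - 14 A$ ($J{\left(A,y \right)} = \left(-2\right) 7 A = - 14 A$)
$J{\left(-584,135 \right)} - 292379 = \left(-14\right) \left(-584\right) - 292379 = 8176 - 292379 = -284203$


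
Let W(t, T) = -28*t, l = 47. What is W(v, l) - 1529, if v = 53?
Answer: -3013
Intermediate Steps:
W(v, l) - 1529 = -28*53 - 1529 = -1484 - 1529 = -3013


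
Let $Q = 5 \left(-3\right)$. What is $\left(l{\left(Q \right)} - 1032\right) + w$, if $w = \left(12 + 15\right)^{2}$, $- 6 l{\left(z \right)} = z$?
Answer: $- \frac{601}{2} \approx -300.5$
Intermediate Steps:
$Q = -15$
$l{\left(z \right)} = - \frac{z}{6}$
$w = 729$ ($w = 27^{2} = 729$)
$\left(l{\left(Q \right)} - 1032\right) + w = \left(\left(- \frac{1}{6}\right) \left(-15\right) - 1032\right) + 729 = \left(\frac{5}{2} - 1032\right) + 729 = - \frac{2059}{2} + 729 = - \frac{601}{2}$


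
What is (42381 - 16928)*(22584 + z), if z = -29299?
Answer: -170916895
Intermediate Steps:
(42381 - 16928)*(22584 + z) = (42381 - 16928)*(22584 - 29299) = 25453*(-6715) = -170916895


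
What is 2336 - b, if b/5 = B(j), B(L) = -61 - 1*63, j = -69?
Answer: 2956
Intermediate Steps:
B(L) = -124 (B(L) = -61 - 63 = -124)
b = -620 (b = 5*(-124) = -620)
2336 - b = 2336 - 1*(-620) = 2336 + 620 = 2956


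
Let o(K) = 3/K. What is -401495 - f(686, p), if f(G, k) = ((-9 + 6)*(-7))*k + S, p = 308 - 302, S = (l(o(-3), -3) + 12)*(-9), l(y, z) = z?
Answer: -401540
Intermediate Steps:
S = -81 (S = (-3 + 12)*(-9) = 9*(-9) = -81)
p = 6
f(G, k) = -81 + 21*k (f(G, k) = ((-9 + 6)*(-7))*k - 81 = (-3*(-7))*k - 81 = 21*k - 81 = -81 + 21*k)
-401495 - f(686, p) = -401495 - (-81 + 21*6) = -401495 - (-81 + 126) = -401495 - 1*45 = -401495 - 45 = -401540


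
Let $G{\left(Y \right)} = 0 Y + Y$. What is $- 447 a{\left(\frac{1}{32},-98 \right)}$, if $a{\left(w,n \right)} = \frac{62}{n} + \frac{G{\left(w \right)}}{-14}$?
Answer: $\frac{889977}{3136} \approx 283.79$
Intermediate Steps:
$G{\left(Y \right)} = Y$ ($G{\left(Y \right)} = 0 + Y = Y$)
$a{\left(w,n \right)} = \frac{62}{n} - \frac{w}{14}$ ($a{\left(w,n \right)} = \frac{62}{n} + \frac{w}{-14} = \frac{62}{n} + w \left(- \frac{1}{14}\right) = \frac{62}{n} - \frac{w}{14}$)
$- 447 a{\left(\frac{1}{32},-98 \right)} = - 447 \left(\frac{62}{-98} - \frac{1}{14 \cdot 32}\right) = - 447 \left(62 \left(- \frac{1}{98}\right) - \frac{1}{448}\right) = - 447 \left(- \frac{31}{49} - \frac{1}{448}\right) = \left(-447\right) \left(- \frac{1991}{3136}\right) = \frac{889977}{3136}$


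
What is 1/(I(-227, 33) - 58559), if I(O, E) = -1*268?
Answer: -1/58827 ≈ -1.6999e-5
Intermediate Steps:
I(O, E) = -268
1/(I(-227, 33) - 58559) = 1/(-268 - 58559) = 1/(-58827) = -1/58827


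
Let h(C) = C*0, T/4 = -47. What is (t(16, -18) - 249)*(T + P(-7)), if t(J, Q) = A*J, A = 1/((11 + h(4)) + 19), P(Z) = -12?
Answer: 149080/3 ≈ 49693.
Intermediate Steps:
T = -188 (T = 4*(-47) = -188)
h(C) = 0
A = 1/30 (A = 1/((11 + 0) + 19) = 1/(11 + 19) = 1/30 ≈ 0.033333)
t(J, Q) = J/30
(t(16, -18) - 249)*(T + P(-7)) = ((1/30)*16 - 249)*(-188 - 12) = (8/15 - 249)*(-200) = -3727/15*(-200) = 149080/3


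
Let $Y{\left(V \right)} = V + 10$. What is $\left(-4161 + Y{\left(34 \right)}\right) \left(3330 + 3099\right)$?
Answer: $-26468193$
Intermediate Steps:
$Y{\left(V \right)} = 10 + V$
$\left(-4161 + Y{\left(34 \right)}\right) \left(3330 + 3099\right) = \left(-4161 + \left(10 + 34\right)\right) \left(3330 + 3099\right) = \left(-4161 + 44\right) 6429 = \left(-4117\right) 6429 = -26468193$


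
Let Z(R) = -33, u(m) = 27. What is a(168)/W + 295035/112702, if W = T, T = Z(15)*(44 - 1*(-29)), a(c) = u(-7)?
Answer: 235898787/90499706 ≈ 2.6066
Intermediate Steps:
a(c) = 27
T = -2409 (T = -33*(44 - 1*(-29)) = -33*(44 + 29) = -33*73 = -2409)
W = -2409
a(168)/W + 295035/112702 = 27/(-2409) + 295035/112702 = 27*(-1/2409) + 295035*(1/112702) = -9/803 + 295035/112702 = 235898787/90499706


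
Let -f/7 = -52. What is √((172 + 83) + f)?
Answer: √619 ≈ 24.880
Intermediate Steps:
f = 364 (f = -7*(-52) = 364)
√((172 + 83) + f) = √((172 + 83) + 364) = √(255 + 364) = √619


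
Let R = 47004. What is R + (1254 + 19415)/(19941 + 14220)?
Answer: 1605724313/34161 ≈ 47005.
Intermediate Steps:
R + (1254 + 19415)/(19941 + 14220) = 47004 + (1254 + 19415)/(19941 + 14220) = 47004 + 20669/34161 = 1605724313/34161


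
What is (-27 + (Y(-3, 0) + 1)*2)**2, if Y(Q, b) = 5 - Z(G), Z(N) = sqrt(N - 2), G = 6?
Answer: 361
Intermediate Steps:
Z(N) = sqrt(-2 + N)
Y(Q, b) = 3 (Y(Q, b) = 5 - sqrt(-2 + 6) = 5 - sqrt(4) = 5 - 1*2 = 5 - 2 = 3)
(-27 + (Y(-3, 0) + 1)*2)**2 = (-27 + (3 + 1)*2)**2 = (-27 + 4*2)**2 = (-27 + 8)**2 = (-19)**2 = 361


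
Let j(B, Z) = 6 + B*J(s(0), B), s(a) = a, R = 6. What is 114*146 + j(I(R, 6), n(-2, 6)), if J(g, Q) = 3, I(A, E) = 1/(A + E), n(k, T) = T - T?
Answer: 66601/4 ≈ 16650.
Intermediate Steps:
n(k, T) = 0
j(B, Z) = 6 + 3*B (j(B, Z) = 6 + B*3 = 6 + 3*B)
114*146 + j(I(R, 6), n(-2, 6)) = 114*146 + (6 + 3/(6 + 6)) = 16644 + (6 + 3/12) = 16644 + (6 + 3*(1/12)) = 16644 + (6 + 1/4) = 16644 + 25/4 = 66601/4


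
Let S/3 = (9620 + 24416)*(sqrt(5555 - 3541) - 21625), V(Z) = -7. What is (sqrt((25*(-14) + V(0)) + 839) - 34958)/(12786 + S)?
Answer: (34958 - sqrt(482))/(2208072714 - 102108*sqrt(2014)) ≈ 1.5855e-5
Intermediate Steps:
S = -2208085500 + 102108*sqrt(2014) (S = 3*((9620 + 24416)*(sqrt(5555 - 3541) - 21625)) = 3*(34036*(sqrt(2014) - 21625)) = 3*(34036*(-21625 + sqrt(2014))) = 3*(-736028500 + 34036*sqrt(2014)) = -2208085500 + 102108*sqrt(2014) ≈ -2.2035e+9)
(sqrt((25*(-14) + V(0)) + 839) - 34958)/(12786 + S) = (sqrt((25*(-14) - 7) + 839) - 34958)/(12786 + (-2208085500 + 102108*sqrt(2014))) = (sqrt((-350 - 7) + 839) - 34958)/(-2208072714 + 102108*sqrt(2014)) = (sqrt(-357 + 839) - 34958)/(-2208072714 + 102108*sqrt(2014)) = (sqrt(482) - 34958)/(-2208072714 + 102108*sqrt(2014)) = (-34958 + sqrt(482))/(-2208072714 + 102108*sqrt(2014))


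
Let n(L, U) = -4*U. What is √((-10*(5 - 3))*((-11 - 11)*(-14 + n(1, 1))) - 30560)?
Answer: 4*I*√2405 ≈ 196.16*I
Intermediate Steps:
√((-10*(5 - 3))*((-11 - 11)*(-14 + n(1, 1))) - 30560) = √((-10*(5 - 3))*((-11 - 11)*(-14 - 4*1)) - 30560) = √((-10*2)*(-22*(-14 - 4)) - 30560) = √(-(-440)*(-18) - 30560) = √(-20*396 - 30560) = √(-7920 - 30560) = √(-38480) = 4*I*√2405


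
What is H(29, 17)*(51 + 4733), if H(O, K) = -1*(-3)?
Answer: 14352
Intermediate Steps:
H(O, K) = 3
H(29, 17)*(51 + 4733) = 3*(51 + 4733) = 3*4784 = 14352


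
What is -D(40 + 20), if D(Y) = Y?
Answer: -60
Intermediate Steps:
-D(40 + 20) = -(40 + 20) = -1*60 = -60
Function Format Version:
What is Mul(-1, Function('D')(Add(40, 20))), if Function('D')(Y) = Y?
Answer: -60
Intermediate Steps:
Mul(-1, Function('D')(Add(40, 20))) = Mul(-1, Add(40, 20)) = Mul(-1, 60) = -60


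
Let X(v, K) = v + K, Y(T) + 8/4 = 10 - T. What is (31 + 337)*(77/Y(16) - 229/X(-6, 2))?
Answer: 17526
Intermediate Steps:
Y(T) = 8 - T (Y(T) = -2 + (10 - T) = 8 - T)
X(v, K) = K + v
(31 + 337)*(77/Y(16) - 229/X(-6, 2)) = (31 + 337)*(77/(8 - 1*16) - 229/(2 - 6)) = 368*(77/(8 - 16) - 229/(-4)) = 368*(77/(-8) - 229*(-¼)) = 368*(77*(-⅛) + 229/4) = 368*(-77/8 + 229/4) = 368*(381/8) = 17526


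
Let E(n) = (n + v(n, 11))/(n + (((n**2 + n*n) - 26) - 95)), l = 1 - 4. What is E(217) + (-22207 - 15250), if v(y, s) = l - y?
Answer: -3531221221/94274 ≈ -37457.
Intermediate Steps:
l = -3
v(y, s) = -3 - y
E(n) = -3/(-121 + n + 2*n**2) (E(n) = (n + (-3 - n))/(n + (((n**2 + n*n) - 26) - 95)) = -3/(n + (((n**2 + n**2) - 26) - 95)) = -3/(n + ((2*n**2 - 26) - 95)) = -3/(n + ((-26 + 2*n**2) - 95)) = -3/(n + (-121 + 2*n**2)) = -3/(-121 + n + 2*n**2))
E(217) + (-22207 - 15250) = -3/(-121 + 217 + 2*217**2) + (-22207 - 15250) = -3/(-121 + 217 + 2*47089) - 37457 = -3/(-121 + 217 + 94178) - 37457 = -3/94274 - 37457 = -3531221221/94274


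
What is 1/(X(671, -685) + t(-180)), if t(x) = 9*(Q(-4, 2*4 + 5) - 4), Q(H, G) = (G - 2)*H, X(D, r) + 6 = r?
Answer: -1/1123 ≈ -0.00089047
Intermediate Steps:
X(D, r) = -6 + r
Q(H, G) = H*(-2 + G) (Q(H, G) = (-2 + G)*H = H*(-2 + G))
t(x) = -432 (t(x) = 9*(-4*(-2 + (2*4 + 5)) - 4) = 9*(-4*(-2 + (8 + 5)) - 4) = 9*(-4*(-2 + 13) - 4) = 9*(-4*11 - 4) = 9*(-44 - 4) = 9*(-48) = -432)
1/(X(671, -685) + t(-180)) = 1/((-6 - 685) - 432) = 1/(-691 - 432) = 1/(-1123) = -1/1123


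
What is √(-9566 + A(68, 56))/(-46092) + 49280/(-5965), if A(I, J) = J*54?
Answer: -9856/1193 - I*√6542/46092 ≈ -8.2615 - 0.0017548*I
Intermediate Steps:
A(I, J) = 54*J
√(-9566 + A(68, 56))/(-46092) + 49280/(-5965) = √(-9566 + 54*56)/(-46092) + 49280/(-5965) = √(-9566 + 3024)*(-1/46092) + 49280*(-1/5965) = √(-6542)*(-1/46092) - 9856/1193 = (I*√6542)*(-1/46092) - 9856/1193 = -I*√6542/46092 - 9856/1193 = -9856/1193 - I*√6542/46092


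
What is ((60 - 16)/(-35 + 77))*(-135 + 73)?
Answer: -1364/21 ≈ -64.952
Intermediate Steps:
((60 - 16)/(-35 + 77))*(-135 + 73) = (44/42)*(-62) = (44*(1/42))*(-62) = (22/21)*(-62) = -1364/21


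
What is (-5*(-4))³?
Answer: 8000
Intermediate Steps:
(-5*(-4))³ = 20³ = 8000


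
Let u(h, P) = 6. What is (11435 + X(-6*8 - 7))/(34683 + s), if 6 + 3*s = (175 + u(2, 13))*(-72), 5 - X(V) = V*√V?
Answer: 11440/30337 + 55*I*√55/30337 ≈ 0.3771 + 0.013445*I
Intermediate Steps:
X(V) = 5 - V^(3/2) (X(V) = 5 - V*√V = 5 - V^(3/2))
s = -4346 (s = -2 + ((175 + 6)*(-72))/3 = -2 + (181*(-72))/3 = -2 + (⅓)*(-13032) = -2 - 4344 = -4346)
(11435 + X(-6*8 - 7))/(34683 + s) = (11435 + (5 - (-6*8 - 7)^(3/2)))/(34683 - 4346) = (11435 + (5 - (-48 - 7)^(3/2)))/30337 = (11435 + (5 - (-55)^(3/2)))*(1/30337) = (11435 + (5 - (-55)*I*√55))*(1/30337) = (11435 + (5 + 55*I*√55))*(1/30337) = (11440 + 55*I*√55)*(1/30337) = 11440/30337 + 55*I*√55/30337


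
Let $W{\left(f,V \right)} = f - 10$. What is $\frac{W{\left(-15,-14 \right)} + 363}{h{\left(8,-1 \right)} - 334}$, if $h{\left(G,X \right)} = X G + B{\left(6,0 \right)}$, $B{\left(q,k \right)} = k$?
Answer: $- \frac{169}{171} \approx -0.9883$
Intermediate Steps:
$W{\left(f,V \right)} = -10 + f$
$h{\left(G,X \right)} = G X$ ($h{\left(G,X \right)} = X G + 0 = G X + 0 = G X$)
$\frac{W{\left(-15,-14 \right)} + 363}{h{\left(8,-1 \right)} - 334} = \frac{\left(-10 - 15\right) + 363}{8 \left(-1\right) - 334} = \frac{-25 + 363}{-8 - 334} = \frac{338}{-342} = 338 \left(- \frac{1}{342}\right) = - \frac{169}{171}$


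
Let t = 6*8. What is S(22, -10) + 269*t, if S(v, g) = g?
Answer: 12902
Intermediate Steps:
t = 48
S(22, -10) + 269*t = -10 + 269*48 = -10 + 12912 = 12902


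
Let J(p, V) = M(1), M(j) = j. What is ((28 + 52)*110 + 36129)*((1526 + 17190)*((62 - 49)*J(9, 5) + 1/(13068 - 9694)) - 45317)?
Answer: 15007192442575/1687 ≈ 8.8958e+9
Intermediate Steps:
J(p, V) = 1
((28 + 52)*110 + 36129)*((1526 + 17190)*((62 - 49)*J(9, 5) + 1/(13068 - 9694)) - 45317) = ((28 + 52)*110 + 36129)*((1526 + 17190)*((62 - 49)*1 + 1/(13068 - 9694)) - 45317) = (80*110 + 36129)*(18716*(13*1 + 1/3374) - 45317) = (8800 + 36129)*(18716*(13 + 1/3374) - 45317) = 44929*(18716*(43863/3374) - 45317) = 44929*(410469954/1687 - 45317) = 44929*(334020175/1687) = 15007192442575/1687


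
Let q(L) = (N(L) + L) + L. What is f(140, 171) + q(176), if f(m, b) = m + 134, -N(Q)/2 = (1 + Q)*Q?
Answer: -61678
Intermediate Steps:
N(Q) = -2*Q*(1 + Q) (N(Q) = -2*(1 + Q)*Q = -2*Q*(1 + Q))
f(m, b) = 134 + m
q(L) = 2*L - 2*L*(1 + L) (q(L) = (-2*L*(1 + L) + L) + L = (L - 2*L*(1 + L)) + L = 2*L - 2*L*(1 + L))
f(140, 171) + q(176) = (134 + 140) - 2*176**2 = 274 - 2*30976 = 274 - 61952 = -61678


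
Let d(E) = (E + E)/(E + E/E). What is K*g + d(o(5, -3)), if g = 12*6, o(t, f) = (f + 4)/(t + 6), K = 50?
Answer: 21601/6 ≈ 3600.2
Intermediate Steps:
o(t, f) = (4 + f)/(6 + t)
d(E) = 2*E/(1 + E) (d(E) = (2*E)/(E + 1) = (2*E)/(1 + E) = 2*E/(1 + E))
g = 72
K*g + d(o(5, -3)) = 50*72 + 2*((4 - 3)/(6 + 5))/(1 + (4 - 3)/(6 + 5)) = 3600 + 2*(1/11)/(1 + 1/11) = 3600 + 2*(1/11)/(12/11) = 3600 + 2*(1/11)*(11/12) = 3600 + ⅙ = 21601/6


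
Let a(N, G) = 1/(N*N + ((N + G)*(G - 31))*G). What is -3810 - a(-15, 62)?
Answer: -345029791/90559 ≈ -3810.0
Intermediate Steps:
a(N, G) = 1/(N**2 + G*(-31 + G)*(G + N)) (a(N, G) = 1/(N**2 + ((G + N)*(-31 + G))*G) = 1/(N**2 + ((-31 + G)*(G + N))*G) = 1/(N**2 + G*(-31 + G)*(G + N)))
-3810 - a(-15, 62) = -3810 - 1/(62**3 + (-15)**2 - 31*62**2 - 15*62**2 - 31*62*(-15)) = -3810 - 1/(238328 + 225 - 31*3844 - 15*3844 + 28830) = -3810 - 1/(238328 + 225 - 119164 - 57660 + 28830) = -3810 - 1/90559 = -345029791/90559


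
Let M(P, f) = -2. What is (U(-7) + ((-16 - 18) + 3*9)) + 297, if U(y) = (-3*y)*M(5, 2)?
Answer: 248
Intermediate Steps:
U(y) = 6*y (U(y) = -3*y*(-2) = 6*y)
(U(-7) + ((-16 - 18) + 3*9)) + 297 = (6*(-7) + ((-16 - 18) + 3*9)) + 297 = (-42 + (-34 + 27)) + 297 = (-42 - 7) + 297 = -49 + 297 = 248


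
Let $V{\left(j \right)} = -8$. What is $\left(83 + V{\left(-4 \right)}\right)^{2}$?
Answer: $5625$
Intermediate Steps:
$\left(83 + V{\left(-4 \right)}\right)^{2} = \left(83 - 8\right)^{2} = 75^{2} = 5625$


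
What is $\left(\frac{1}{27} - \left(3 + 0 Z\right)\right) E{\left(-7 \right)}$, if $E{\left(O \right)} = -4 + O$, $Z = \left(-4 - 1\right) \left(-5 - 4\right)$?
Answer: $\frac{880}{27} \approx 32.593$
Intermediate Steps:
$Z = 45$ ($Z = \left(-5\right) \left(-9\right) = 45$)
$\left(\frac{1}{27} - \left(3 + 0 Z\right)\right) E{\left(-7 \right)} = \left(\frac{1}{27} + \left(-3 + 0 \cdot 45\right)\right) \left(-4 - 7\right) = \left(\frac{1}{27} + \left(-3 + 0\right)\right) \left(-11\right) = \left(\frac{1}{27} - 3\right) \left(-11\right) = \left(- \frac{80}{27}\right) \left(-11\right) = \frac{880}{27}$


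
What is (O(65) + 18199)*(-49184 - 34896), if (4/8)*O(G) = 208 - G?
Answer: -1554218800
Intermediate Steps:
O(G) = 416 - 2*G (O(G) = 2*(208 - G) = 416 - 2*G)
(O(65) + 18199)*(-49184 - 34896) = ((416 - 2*65) + 18199)*(-49184 - 34896) = ((416 - 130) + 18199)*(-84080) = (286 + 18199)*(-84080) = 18485*(-84080) = -1554218800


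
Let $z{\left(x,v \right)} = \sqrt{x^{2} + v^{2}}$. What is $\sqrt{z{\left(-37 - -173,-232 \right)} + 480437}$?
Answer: $\sqrt{480437 + 8 \sqrt{1130}} \approx 693.33$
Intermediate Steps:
$z{\left(x,v \right)} = \sqrt{v^{2} + x^{2}}$
$\sqrt{z{\left(-37 - -173,-232 \right)} + 480437} = \sqrt{\sqrt{\left(-232\right)^{2} + \left(-37 - -173\right)^{2}} + 480437} = \sqrt{\sqrt{53824 + \left(-37 + 173\right)^{2}} + 480437} = \sqrt{\sqrt{53824 + 136^{2}} + 480437} = \sqrt{\sqrt{53824 + 18496} + 480437} = \sqrt{\sqrt{72320} + 480437} = \sqrt{8 \sqrt{1130} + 480437} = \sqrt{480437 + 8 \sqrt{1130}}$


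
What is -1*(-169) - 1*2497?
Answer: -2328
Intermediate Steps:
-1*(-169) - 1*2497 = 169 - 2497 = -2328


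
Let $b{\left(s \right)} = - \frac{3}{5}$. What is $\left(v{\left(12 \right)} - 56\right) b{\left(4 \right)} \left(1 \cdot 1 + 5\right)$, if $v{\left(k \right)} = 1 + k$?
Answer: $\frac{774}{5} \approx 154.8$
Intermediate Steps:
$b{\left(s \right)} = - \frac{3}{5}$ ($b{\left(s \right)} = \left(-3\right) \frac{1}{5} = - \frac{3}{5}$)
$\left(v{\left(12 \right)} - 56\right) b{\left(4 \right)} \left(1 \cdot 1 + 5\right) = \left(\left(1 + 12\right) - 56\right) \left(- \frac{3 \left(1 \cdot 1 + 5\right)}{5}\right) = \left(13 - 56\right) \left(- \frac{3 \left(1 + 5\right)}{5}\right) = - 43 \left(\left(- \frac{3}{5}\right) 6\right) = \left(-43\right) \left(- \frac{18}{5}\right) = \frac{774}{5}$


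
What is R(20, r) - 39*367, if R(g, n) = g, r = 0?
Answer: -14293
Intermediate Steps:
R(20, r) - 39*367 = 20 - 39*367 = 20 - 14313 = -14293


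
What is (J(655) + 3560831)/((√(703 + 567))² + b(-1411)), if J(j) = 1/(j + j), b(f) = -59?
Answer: 4664688611/1586410 ≈ 2940.4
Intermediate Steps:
J(j) = 1/(2*j)
(J(655) + 3560831)/((√(703 + 567))² + b(-1411)) = ((½)/655 + 3560831)/((√(703 + 567))² - 59) = ((½)*(1/655) + 3560831)/((√1270)² - 59) = (1/1310 + 3560831)/(1270 - 59) = (4664688611/1310)/1211 = (4664688611/1310)*(1/1211) = 4664688611/1586410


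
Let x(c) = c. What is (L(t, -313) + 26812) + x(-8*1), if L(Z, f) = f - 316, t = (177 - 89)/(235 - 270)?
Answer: 26175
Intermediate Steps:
t = -88/35 (t = 88/(-35) = 88*(-1/35) = -88/35 ≈ -2.5143)
L(Z, f) = -316 + f
(L(t, -313) + 26812) + x(-8*1) = ((-316 - 313) + 26812) - 8*1 = (-629 + 26812) - 8 = 26183 - 8 = 26175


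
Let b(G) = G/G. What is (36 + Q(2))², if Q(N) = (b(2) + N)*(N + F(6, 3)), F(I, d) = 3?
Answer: 2601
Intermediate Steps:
b(G) = 1
Q(N) = (1 + N)*(3 + N) (Q(N) = (1 + N)*(N + 3) = (1 + N)*(3 + N))
(36 + Q(2))² = (36 + (3 + 2² + 4*2))² = (36 + (3 + 4 + 8))² = (36 + 15)² = 51² = 2601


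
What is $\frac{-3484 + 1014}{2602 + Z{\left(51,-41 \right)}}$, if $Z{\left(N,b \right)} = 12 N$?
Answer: $- \frac{1235}{1607} \approx -0.76851$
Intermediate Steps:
$\frac{-3484 + 1014}{2602 + Z{\left(51,-41 \right)}} = \frac{-3484 + 1014}{2602 + 12 \cdot 51} = - \frac{2470}{2602 + 612} = - \frac{2470}{3214} = \left(-2470\right) \frac{1}{3214} = - \frac{1235}{1607}$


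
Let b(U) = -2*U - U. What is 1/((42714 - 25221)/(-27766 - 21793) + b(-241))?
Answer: 49559/35813664 ≈ 0.0013838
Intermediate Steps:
b(U) = -3*U
1/((42714 - 25221)/(-27766 - 21793) + b(-241)) = 1/((42714 - 25221)/(-27766 - 21793) - 3*(-241)) = 1/(17493/(-49559) + 723) = 1/(17493*(-1/49559) + 723) = 1/(-17493/49559 + 723) = 1/(35813664/49559) = 49559/35813664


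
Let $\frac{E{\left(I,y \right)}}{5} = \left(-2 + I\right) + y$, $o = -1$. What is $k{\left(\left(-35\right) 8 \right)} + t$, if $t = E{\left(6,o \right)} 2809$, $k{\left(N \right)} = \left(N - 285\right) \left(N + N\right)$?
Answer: $358535$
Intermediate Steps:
$k{\left(N \right)} = 2 N \left(-285 + N\right)$ ($k{\left(N \right)} = \left(-285 + N\right) 2 N = 2 N \left(-285 + N\right)$)
$E{\left(I,y \right)} = -10 + 5 I + 5 y$ ($E{\left(I,y \right)} = 5 \left(\left(-2 + I\right) + y\right) = 5 \left(-2 + I + y\right) = -10 + 5 I + 5 y$)
$t = 42135$ ($t = \left(-10 + 5 \cdot 6 + 5 \left(-1\right)\right) 2809 = \left(-10 + 30 - 5\right) 2809 = 15 \cdot 2809 = 42135$)
$k{\left(\left(-35\right) 8 \right)} + t = 2 \left(\left(-35\right) 8\right) \left(-285 - 280\right) + 42135 = 2 \left(-280\right) \left(-285 - 280\right) + 42135 = 2 \left(-280\right) \left(-565\right) + 42135 = 316400 + 42135 = 358535$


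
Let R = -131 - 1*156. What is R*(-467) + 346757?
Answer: 480786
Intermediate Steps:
R = -287 (R = -131 - 156 = -287)
R*(-467) + 346757 = -287*(-467) + 346757 = 134029 + 346757 = 480786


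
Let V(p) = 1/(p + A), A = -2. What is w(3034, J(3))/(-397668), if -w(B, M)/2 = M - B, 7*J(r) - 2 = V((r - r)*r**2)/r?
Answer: -127417/8351028 ≈ -0.015258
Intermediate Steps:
V(p) = 1/(-2 + p) (V(p) = 1/(p - 2) = 1/(-2 + p))
J(r) = 2/7 - 1/(14*r) (J(r) = 2/7 + (1/((-2 + (r - r)*r**2)*r))/7 = 2/7 + (1/((-2 + 0*r**2)*r))/7 = 2/7 + (1/((-2 + 0)*r))/7 = 2/7 + (1/((-2)*r))/7 = 2/7 + (-1/(2*r))/7 = 2/7 - 1/(14*r))
w(B, M) = -2*M + 2*B (w(B, M) = -2*(M - B) = -2*M + 2*B)
w(3034, J(3))/(-397668) = (-(-1 + 4*3)/(7*3) + 2*3034)/(-397668) = (-(-1 + 12)/(7*3) + 6068)*(-1/397668) = (-11/(7*3) + 6068)*(-1/397668) = (-2*11/42 + 6068)*(-1/397668) = (-11/21 + 6068)*(-1/397668) = (127417/21)*(-1/397668) = -127417/8351028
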